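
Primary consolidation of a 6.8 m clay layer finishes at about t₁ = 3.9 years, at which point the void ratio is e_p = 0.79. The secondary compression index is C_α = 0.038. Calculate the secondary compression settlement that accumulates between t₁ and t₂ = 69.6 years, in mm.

S_s ≈ 181 mm

Secondary compression: S_s = C_α·H/(1+e_p)·log₁₀(t₂/t₁)
S_s = 0.038×6.8/(1+0.79)×log₁₀(69.6/3.9)
    = 0.1444 × 1.252 = 0.1807 m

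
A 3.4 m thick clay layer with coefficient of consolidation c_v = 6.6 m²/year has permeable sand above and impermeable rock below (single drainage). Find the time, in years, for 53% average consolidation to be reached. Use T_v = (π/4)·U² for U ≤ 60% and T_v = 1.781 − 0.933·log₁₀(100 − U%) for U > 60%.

Drainage path length: H_d = H = 3.4 m (single drainage).
U ≤ 60%: T_v = (π/4)·U² = (π/4)×0.53² = 0.22062.
t = T_v·H_d²/c_v = 0.22062×3.4²/6.6 = 0.3864 years.

t ≈ 0.386 years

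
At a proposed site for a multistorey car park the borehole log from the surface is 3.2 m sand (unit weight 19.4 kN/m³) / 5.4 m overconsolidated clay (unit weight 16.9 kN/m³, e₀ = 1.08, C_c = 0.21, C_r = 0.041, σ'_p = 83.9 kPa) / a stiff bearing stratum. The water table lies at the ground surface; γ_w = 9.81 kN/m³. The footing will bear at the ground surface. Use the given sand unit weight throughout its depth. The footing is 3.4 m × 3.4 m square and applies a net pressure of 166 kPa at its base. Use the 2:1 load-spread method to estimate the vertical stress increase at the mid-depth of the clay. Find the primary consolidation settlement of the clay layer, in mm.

S_c ≈ 17 mm

Mid-depth of clay below the ground surface: z = 3.2 + 5.4/2 = 5.9 m.
Total vertical stress at mid-clay: σ_v = 19.4×3.2 + 16.9×2.7 = 107.71 kPa.
Pore pressure: u = 9.81×(5.9 − 0) = 57.879 kPa.
Initial effective stress: σ'_0 = σ_v − u = 107.71 − 57.879 = 49.831 kPa.
Stress increase at mid-clay by the 2:1 spreading method:
Δσ = qBL/((B+z)(L+z)) = 166×3.4×3.4/((3.4+5.9)(3.4+5.9)) = 22.187 kPa
Final effective stress: σ'_f = 49.831 + 22.187 = 72.018 kPa.
σ'_f = 72.018 ≤ σ'_p = 83.9 kPa, so the clay remains overconsolidated and only the recompression index applies:
S_c = C_r·H/(1+e₀)·log₁₀(σ'_f/σ'_0) = 0.041×5.4/2.08×log₁₀(72.018/49.831)
    = 0.10644 × 0.15994 = 0.01702 m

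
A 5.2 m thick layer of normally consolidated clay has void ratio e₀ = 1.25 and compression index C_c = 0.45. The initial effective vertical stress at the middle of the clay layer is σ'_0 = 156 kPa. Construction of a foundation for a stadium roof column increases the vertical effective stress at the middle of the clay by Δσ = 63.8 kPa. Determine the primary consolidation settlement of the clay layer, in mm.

S_c ≈ 155 mm

Final effective stress: σ'_f = σ'_0 + Δσ = 156 + 63.8 = 219.8 kPa.
Normally consolidated clay, so the full stress increment lies on the virgin compression line:
S_c = C_c·H/(1+e₀)·log₁₀(σ'_f/σ'_0) = 0.45×5.2/(1+1.25)×log₁₀(219.8/156)
    = 1.04 × 0.1489 = 0.1549 m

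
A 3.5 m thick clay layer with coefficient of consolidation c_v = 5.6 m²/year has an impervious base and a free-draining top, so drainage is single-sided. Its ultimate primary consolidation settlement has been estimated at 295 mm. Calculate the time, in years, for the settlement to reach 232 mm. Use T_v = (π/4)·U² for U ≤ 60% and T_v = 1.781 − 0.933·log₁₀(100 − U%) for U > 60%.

Drainage path length: H_d = H = 3.5 m (single drainage).
U = S(t)/S_ult = 232/295 = 0.7864.
U > 60%: T_v = 1.781 − 0.933·log₁₀(100 − 78.644) = 0.54056.
t = T_v·H_d²/c_v = 0.54056×3.5²/5.6 = 1.182 years.

t ≈ 1.18 years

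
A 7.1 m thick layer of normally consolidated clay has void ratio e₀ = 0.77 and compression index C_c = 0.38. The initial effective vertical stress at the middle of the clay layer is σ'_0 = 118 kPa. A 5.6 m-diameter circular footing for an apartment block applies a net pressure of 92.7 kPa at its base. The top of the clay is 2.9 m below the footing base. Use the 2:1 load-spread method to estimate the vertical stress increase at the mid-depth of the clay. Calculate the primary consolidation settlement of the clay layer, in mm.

S_c ≈ 104 mm

Mid-depth of clay below the footing base: z = 2.9 + 7.1/2 = 6.45 m.
Stress increase at mid-clay by the 2:1 spreading method:
Δσ ≈ qD²/(D+z)² = 92.7×5.6²/(5.6+6.45)² = 20.021 kPa
Final effective stress: σ'_f = σ'_0 + Δσ = 118 + 20.021 = 138.02 kPa.
Normally consolidated clay, so the full stress increment lies on the virgin compression line:
S_c = C_c·H/(1+e₀)·log₁₀(σ'_f/σ'_0) = 0.38×7.1/(1+0.77)×log₁₀(138.02/118)
    = 1.5243 × 0.06806 = 0.1037 m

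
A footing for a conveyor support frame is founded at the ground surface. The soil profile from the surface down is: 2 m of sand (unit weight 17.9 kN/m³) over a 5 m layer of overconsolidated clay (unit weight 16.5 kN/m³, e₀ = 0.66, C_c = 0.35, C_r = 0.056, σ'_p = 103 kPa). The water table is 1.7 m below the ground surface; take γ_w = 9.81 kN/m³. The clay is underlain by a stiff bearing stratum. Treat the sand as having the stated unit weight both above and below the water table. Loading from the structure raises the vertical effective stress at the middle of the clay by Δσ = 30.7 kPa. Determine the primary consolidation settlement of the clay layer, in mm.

Mid-depth of clay below the ground surface: z = 2 + 5/2 = 4.5 m.
Total vertical stress at mid-clay: σ_v = 17.9×2 + 16.5×2.5 = 77.05 kPa.
Pore pressure: u = 9.81×(4.5 − 1.7) = 27.468 kPa.
Initial effective stress: σ'_0 = σ_v − u = 77.05 − 27.468 = 49.582 kPa.
Final effective stress: σ'_f = 49.582 + 30.7 = 80.282 kPa.
σ'_f = 80.282 ≤ σ'_p = 103 kPa, so the clay remains overconsolidated and only the recompression index applies:
S_c = C_r·H/(1+e₀)·log₁₀(σ'_f/σ'_0) = 0.056×5/1.66×log₁₀(80.282/49.582)
    = 0.16867 × 0.20929 = 0.0353 m

S_c ≈ 35.3 mm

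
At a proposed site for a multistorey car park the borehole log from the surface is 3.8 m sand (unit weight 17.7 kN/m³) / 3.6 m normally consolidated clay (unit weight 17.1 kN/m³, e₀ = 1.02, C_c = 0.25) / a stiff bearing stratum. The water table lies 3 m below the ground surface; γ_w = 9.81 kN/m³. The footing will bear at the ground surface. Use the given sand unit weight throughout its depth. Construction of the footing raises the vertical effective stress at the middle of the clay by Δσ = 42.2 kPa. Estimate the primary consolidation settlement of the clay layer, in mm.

Mid-depth of clay below the ground surface: z = 3.8 + 3.6/2 = 5.6 m.
Total vertical stress at mid-clay: σ_v = 17.7×3.8 + 17.1×1.8 = 98.04 kPa.
Pore pressure: u = 9.81×(5.6 − 3) = 25.506 kPa.
Initial effective stress: σ'_0 = σ_v − u = 98.04 − 25.506 = 72.534 kPa.
Final effective stress: σ'_f = σ'_0 + Δσ = 72.534 + 42.2 = 114.73 kPa.
Normally consolidated clay, so the full stress increment lies on the virgin compression line:
S_c = C_c·H/(1+e₀)·log₁₀(σ'_f/σ'_0) = 0.25×3.6/(1+1.02)×log₁₀(114.73/72.534)
    = 0.44554 × 0.19914 = 0.08872 m

S_c ≈ 88.7 mm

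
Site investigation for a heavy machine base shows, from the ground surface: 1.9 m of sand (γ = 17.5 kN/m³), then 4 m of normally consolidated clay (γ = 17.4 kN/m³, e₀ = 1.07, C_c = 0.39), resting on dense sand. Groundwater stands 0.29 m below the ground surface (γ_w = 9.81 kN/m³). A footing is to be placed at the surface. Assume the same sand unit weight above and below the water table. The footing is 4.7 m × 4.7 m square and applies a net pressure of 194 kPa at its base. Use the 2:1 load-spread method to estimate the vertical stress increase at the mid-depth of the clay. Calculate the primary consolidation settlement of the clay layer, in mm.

Mid-depth of clay below the ground surface: z = 1.9 + 4/2 = 3.9 m.
Total vertical stress at mid-clay: σ_v = 17.5×1.9 + 17.4×2 = 68.05 kPa.
Pore pressure: u = 9.81×(3.9 − 0.29) = 35.414 kPa.
Initial effective stress: σ'_0 = σ_v − u = 68.05 − 35.414 = 32.636 kPa.
Stress increase at mid-clay by the 2:1 spreading method:
Δσ = qBL/((B+z)(L+z)) = 194×4.7×4.7/((4.7+3.9)(4.7+3.9)) = 57.943 kPa
Final effective stress: σ'_f = σ'_0 + Δσ = 32.636 + 57.943 = 90.579 kPa.
Normally consolidated clay, so the full stress increment lies on the virgin compression line:
S_c = C_c·H/(1+e₀)·log₁₀(σ'_f/σ'_0) = 0.39×4/(1+1.07)×log₁₀(90.579/32.636)
    = 0.75362 × 0.44333 = 0.3341 m

S_c ≈ 334 mm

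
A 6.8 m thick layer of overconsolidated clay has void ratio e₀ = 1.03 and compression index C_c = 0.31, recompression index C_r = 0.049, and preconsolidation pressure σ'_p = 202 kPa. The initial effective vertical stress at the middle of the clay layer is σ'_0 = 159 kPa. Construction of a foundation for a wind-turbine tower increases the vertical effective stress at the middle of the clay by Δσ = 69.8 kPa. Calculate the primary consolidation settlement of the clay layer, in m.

Final effective stress: σ'_f = 159 + 69.8 = 228.8 kPa.
σ'_f = 228.8 > σ'_p = 202 kPa, so the stress path crosses the preconsolidation pressure — recompression up to σ'_p, then virgin compression beyond:
S_c = H/(1+e₀)·[C_r·log₁₀(σ'_p/σ'_0) + C_c·log₁₀(σ'_f/σ'_p)]
    = 6.8/2.03 × [0.049×log₁₀(202/159) + 0.31×log₁₀(228.8/202)]
    = 3.3498 × [0.0050938 + 0.016772] = 0.07325 m

S_c ≈ 0.0732 m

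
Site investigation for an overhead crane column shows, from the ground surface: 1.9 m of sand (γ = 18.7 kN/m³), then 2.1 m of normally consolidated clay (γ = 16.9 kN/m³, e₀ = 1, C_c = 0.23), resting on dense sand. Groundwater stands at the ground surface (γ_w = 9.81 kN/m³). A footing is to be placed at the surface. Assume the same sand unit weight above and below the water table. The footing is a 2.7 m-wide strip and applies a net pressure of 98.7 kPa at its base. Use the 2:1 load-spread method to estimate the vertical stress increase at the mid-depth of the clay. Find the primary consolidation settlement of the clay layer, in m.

Mid-depth of clay below the ground surface: z = 1.9 + 2.1/2 = 2.95 m.
Total vertical stress at mid-clay: σ_v = 18.7×1.9 + 16.9×1.05 = 53.275 kPa.
Pore pressure: u = 9.81×(2.95 − 0) = 28.94 kPa.
Initial effective stress: σ'_0 = σ_v − u = 53.275 − 28.94 = 24.335 kPa.
Stress increase at mid-clay by the 2:1 spreading method:
Δσ = qB/(B+z) = 98.7×2.7/(2.7+2.95) = 47.166 kPa
Final effective stress: σ'_f = σ'_0 + Δσ = 24.335 + 47.166 = 71.501 kPa.
Normally consolidated clay, so the full stress increment lies on the virgin compression line:
S_c = C_c·H/(1+e₀)·log₁₀(σ'_f/σ'_0) = 0.23×2.1/(1+1)×log₁₀(71.501/24.335)
    = 0.2415 × 0.46808 = 0.113 m

S_c ≈ 0.113 m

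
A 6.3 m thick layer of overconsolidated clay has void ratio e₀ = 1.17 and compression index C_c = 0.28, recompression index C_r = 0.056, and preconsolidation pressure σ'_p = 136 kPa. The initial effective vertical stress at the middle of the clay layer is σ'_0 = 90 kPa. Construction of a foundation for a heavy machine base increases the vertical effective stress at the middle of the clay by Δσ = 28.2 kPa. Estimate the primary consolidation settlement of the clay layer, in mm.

Final effective stress: σ'_f = 90 + 28.2 = 118.2 kPa.
σ'_f = 118.2 ≤ σ'_p = 136 kPa, so the clay remains overconsolidated and only the recompression index applies:
S_c = C_r·H/(1+e₀)·log₁₀(σ'_f/σ'_0) = 0.056×6.3/2.17×log₁₀(118.2/90)
    = 0.16258 × 0.11837 = 0.01924 m

S_c ≈ 19.2 mm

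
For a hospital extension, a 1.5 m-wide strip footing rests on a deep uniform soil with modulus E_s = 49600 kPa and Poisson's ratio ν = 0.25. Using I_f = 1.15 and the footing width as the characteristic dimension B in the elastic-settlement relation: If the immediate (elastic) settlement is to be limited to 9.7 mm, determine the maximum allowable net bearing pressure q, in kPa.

q ≈ 298 kPa

S_e = q·B·(1−ν²)/E_s · I_f  ⇒  q = S_e·E_s / (B·(1−ν²)·I_f).
q = 0.0097 × 49600 / (1.5 × 0.9375 × 1.15) = 297.5 kPa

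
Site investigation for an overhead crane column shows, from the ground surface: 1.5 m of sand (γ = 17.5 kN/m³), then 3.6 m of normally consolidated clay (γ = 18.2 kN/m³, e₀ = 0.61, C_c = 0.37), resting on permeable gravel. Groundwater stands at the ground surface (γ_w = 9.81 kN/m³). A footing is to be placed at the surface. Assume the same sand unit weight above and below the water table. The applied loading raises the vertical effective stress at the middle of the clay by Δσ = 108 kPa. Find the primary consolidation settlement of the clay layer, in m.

Mid-depth of clay below the ground surface: z = 1.5 + 3.6/2 = 3.3 m.
Total vertical stress at mid-clay: σ_v = 17.5×1.5 + 18.2×1.8 = 59.01 kPa.
Pore pressure: u = 9.81×(3.3 − 0) = 32.373 kPa.
Initial effective stress: σ'_0 = σ_v − u = 59.01 − 32.373 = 26.637 kPa.
Final effective stress: σ'_f = σ'_0 + Δσ = 26.637 + 108 = 134.64 kPa.
Normally consolidated clay, so the full stress increment lies on the virgin compression line:
S_c = C_c·H/(1+e₀)·log₁₀(σ'_f/σ'_0) = 0.37×3.6/(1+0.61)×log₁₀(134.64/26.637)
    = 0.82733 × 0.70369 = 0.5822 m

S_c ≈ 0.582 m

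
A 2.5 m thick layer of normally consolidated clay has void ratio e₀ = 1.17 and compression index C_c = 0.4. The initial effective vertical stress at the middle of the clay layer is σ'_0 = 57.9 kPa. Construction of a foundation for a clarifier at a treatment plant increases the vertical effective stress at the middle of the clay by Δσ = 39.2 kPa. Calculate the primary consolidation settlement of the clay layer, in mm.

Final effective stress: σ'_f = σ'_0 + Δσ = 57.9 + 39.2 = 97.1 kPa.
Normally consolidated clay, so the full stress increment lies on the virgin compression line:
S_c = C_c·H/(1+e₀)·log₁₀(σ'_f/σ'_0) = 0.4×2.5/(1+1.17)×log₁₀(97.1/57.9)
    = 0.46083 × 0.22454 = 0.1035 m

S_c ≈ 103 mm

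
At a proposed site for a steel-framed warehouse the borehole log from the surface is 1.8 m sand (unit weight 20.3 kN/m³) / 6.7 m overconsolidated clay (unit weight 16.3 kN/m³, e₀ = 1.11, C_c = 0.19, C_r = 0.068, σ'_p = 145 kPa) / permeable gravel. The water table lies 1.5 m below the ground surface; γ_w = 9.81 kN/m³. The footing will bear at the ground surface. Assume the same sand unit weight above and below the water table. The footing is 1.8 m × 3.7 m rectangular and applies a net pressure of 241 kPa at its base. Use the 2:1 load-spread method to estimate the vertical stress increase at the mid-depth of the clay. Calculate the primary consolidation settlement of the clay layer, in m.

Mid-depth of clay below the ground surface: z = 1.8 + 6.7/2 = 5.15 m.
Total vertical stress at mid-clay: σ_v = 20.3×1.8 + 16.3×3.35 = 91.145 kPa.
Pore pressure: u = 9.81×(5.15 − 1.5) = 35.806 kPa.
Initial effective stress: σ'_0 = σ_v − u = 91.145 − 35.806 = 55.339 kPa.
Stress increase at mid-clay by the 2:1 spreading method:
Δσ = qBL/((B+z)(L+z)) = 241×1.8×3.7/((1.8+5.15)(3.7+5.15)) = 26.095 kPa
Final effective stress: σ'_f = 55.339 + 26.095 = 81.434 kPa.
σ'_f = 81.434 ≤ σ'_p = 145 kPa, so the clay remains overconsolidated and only the recompression index applies:
S_c = C_r·H/(1+e₀)·log₁₀(σ'_f/σ'_0) = 0.068×6.7/2.11×log₁₀(81.434/55.339)
    = 0.21593 × 0.16777 = 0.03623 m

S_c ≈ 0.0362 m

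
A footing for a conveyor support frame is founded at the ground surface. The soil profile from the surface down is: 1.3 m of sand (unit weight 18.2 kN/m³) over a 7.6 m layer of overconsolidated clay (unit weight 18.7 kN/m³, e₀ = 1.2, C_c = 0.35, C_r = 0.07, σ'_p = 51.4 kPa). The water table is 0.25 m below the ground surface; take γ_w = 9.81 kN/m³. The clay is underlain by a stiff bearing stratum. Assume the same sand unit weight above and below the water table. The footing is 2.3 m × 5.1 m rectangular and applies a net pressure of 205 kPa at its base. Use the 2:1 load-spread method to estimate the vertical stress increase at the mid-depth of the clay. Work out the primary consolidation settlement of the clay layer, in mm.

S_c ≈ 235 mm

Mid-depth of clay below the ground surface: z = 1.3 + 7.6/2 = 5.1 m.
Total vertical stress at mid-clay: σ_v = 18.2×1.3 + 18.7×3.8 = 94.72 kPa.
Pore pressure: u = 9.81×(5.1 − 0.25) = 47.578 kPa.
Initial effective stress: σ'_0 = σ_v − u = 94.72 − 47.578 = 47.142 kPa.
Stress increase at mid-clay by the 2:1 spreading method:
Δσ = qBL/((B+z)(L+z)) = 205×2.3×5.1/((2.3+5.1)(5.1+5.1)) = 31.858 kPa
Final effective stress: σ'_f = 47.142 + 31.858 = 79 kPa.
σ'_f = 79 > σ'_p = 51.4 kPa, so the stress path crosses the preconsolidation pressure — recompression up to σ'_p, then virgin compression beyond:
S_c = H/(1+e₀)·[C_r·log₁₀(σ'_p/σ'_0) + C_c·log₁₀(σ'_f/σ'_p)]
    = 7.6/2.2 × [0.07×log₁₀(51.4/47.142) + 0.35×log₁₀(79/51.4)]
    = 3.4545 × [0.0026289 + 0.065332] = 0.2348 m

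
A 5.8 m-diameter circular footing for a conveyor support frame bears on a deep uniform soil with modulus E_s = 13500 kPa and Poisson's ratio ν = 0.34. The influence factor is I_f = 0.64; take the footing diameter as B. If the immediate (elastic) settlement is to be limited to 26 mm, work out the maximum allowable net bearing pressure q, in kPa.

S_e = q·B·(1−ν²)/E_s · I_f  ⇒  q = S_e·E_s / (B·(1−ν²)·I_f).
q = 0.026 × 13500 / (5.8 × 0.8844 × 0.64) = 106.9 kPa

q ≈ 107 kPa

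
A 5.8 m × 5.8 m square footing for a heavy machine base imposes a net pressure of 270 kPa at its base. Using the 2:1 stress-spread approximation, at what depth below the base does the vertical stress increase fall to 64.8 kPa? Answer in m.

z ≈ 6.04 m

2:1 spreading — at depth z the loaded area has grown by z in each plan dimension:
qB²/(B+z)² = Δσ_z ⇒ z = B(√(q/Δσ_z) − 1) = 5.8×(√(270/64.8) − 1) = 6.039 m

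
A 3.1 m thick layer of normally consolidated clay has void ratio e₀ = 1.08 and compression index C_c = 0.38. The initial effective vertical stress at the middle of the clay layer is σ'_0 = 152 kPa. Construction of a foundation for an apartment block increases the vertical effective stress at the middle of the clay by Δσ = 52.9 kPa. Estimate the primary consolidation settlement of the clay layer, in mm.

Final effective stress: σ'_f = σ'_0 + Δσ = 152 + 52.9 = 204.9 kPa.
Normally consolidated clay, so the full stress increment lies on the virgin compression line:
S_c = C_c·H/(1+e₀)·log₁₀(σ'_f/σ'_0) = 0.38×3.1/(1+1.08)×log₁₀(204.9/152)
    = 0.56635 × 0.1297 = 0.07346 m

S_c ≈ 73.5 mm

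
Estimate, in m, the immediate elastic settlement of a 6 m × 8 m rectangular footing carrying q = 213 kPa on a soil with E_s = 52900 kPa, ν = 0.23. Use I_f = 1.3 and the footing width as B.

S_e ≈ 0.0297 m

Immediate (elastic) settlement: S_e = q·B·(1−ν²)/E_s · I_f.
S_e = 213 × 6 × (1 − 0.23²) / 52900 × 1.3
    = 213 × 6 × 0.9471 / 52900 × 1.3
    = 0.02975 m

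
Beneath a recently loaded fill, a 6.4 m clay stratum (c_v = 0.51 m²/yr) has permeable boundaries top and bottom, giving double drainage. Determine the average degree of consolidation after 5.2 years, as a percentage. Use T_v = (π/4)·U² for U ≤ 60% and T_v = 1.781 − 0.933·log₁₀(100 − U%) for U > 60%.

U ≈ 57.4 %

Drainage path length: H_d = H/2 = 3.2 m (double drainage).
T_v = c_v·t/H_d² = 0.51×5.2/3.2² = 0.25898.
T_v = 0.25898 corresponds to the U ≤ 60% branch:
U = √(4T_v/π) = 0.5742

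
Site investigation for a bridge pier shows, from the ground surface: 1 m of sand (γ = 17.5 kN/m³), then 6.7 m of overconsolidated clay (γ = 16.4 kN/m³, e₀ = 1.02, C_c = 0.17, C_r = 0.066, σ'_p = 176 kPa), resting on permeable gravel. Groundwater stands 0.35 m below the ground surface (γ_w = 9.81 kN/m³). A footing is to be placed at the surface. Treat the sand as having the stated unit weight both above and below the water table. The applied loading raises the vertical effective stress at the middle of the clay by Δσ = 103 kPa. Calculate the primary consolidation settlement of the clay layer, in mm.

Mid-depth of clay below the ground surface: z = 1 + 6.7/2 = 4.35 m.
Total vertical stress at mid-clay: σ_v = 17.5×1 + 16.4×3.35 = 72.44 kPa.
Pore pressure: u = 9.81×(4.35 − 0.35) = 39.24 kPa.
Initial effective stress: σ'_0 = σ_v − u = 72.44 − 39.24 = 33.2 kPa.
Final effective stress: σ'_f = 33.2 + 103 = 136.2 kPa.
σ'_f = 136.2 ≤ σ'_p = 176 kPa, so the clay remains overconsolidated and only the recompression index applies:
S_c = C_r·H/(1+e₀)·log₁₀(σ'_f/σ'_0) = 0.066×6.7/2.02×log₁₀(136.2/33.2)
    = 0.21891 × 0.61304 = 0.1342 m

S_c ≈ 134 mm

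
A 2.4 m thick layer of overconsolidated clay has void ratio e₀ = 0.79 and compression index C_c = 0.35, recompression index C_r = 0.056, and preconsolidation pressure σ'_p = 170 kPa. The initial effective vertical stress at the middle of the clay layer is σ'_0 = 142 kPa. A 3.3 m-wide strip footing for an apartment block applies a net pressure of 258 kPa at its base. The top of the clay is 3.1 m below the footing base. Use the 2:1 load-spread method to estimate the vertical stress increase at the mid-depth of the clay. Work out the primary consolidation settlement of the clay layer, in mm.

Mid-depth of clay below the footing base: z = 3.1 + 2.4/2 = 4.3 m.
Stress increase at mid-clay by the 2:1 spreading method:
Δσ = qB/(B+z) = 258×3.3/(3.3+4.3) = 112.03 kPa
Final effective stress: σ'_f = 142 + 112.03 = 254.03 kPa.
σ'_f = 254.03 > σ'_p = 170 kPa, so the stress path crosses the preconsolidation pressure — recompression up to σ'_p, then virgin compression beyond:
S_c = H/(1+e₀)·[C_r·log₁₀(σ'_p/σ'_0) + C_c·log₁₀(σ'_f/σ'_p)]
    = 2.4/1.79 × [0.056×log₁₀(170/142) + 0.35×log₁₀(254.03/170)]
    = 1.3408 × [0.004377 + 0.061053] = 0.08773 m

S_c ≈ 87.7 mm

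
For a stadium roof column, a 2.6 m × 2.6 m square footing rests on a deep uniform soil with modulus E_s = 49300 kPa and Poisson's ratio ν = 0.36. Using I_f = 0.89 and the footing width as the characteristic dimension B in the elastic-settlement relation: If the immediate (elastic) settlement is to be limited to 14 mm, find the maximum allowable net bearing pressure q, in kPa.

S_e = q·B·(1−ν²)/E_s · I_f  ⇒  q = S_e·E_s / (B·(1−ν²)·I_f).
q = 0.014 × 49300 / (2.6 × 0.8704 × 0.89) = 342.7 kPa

q ≈ 343 kPa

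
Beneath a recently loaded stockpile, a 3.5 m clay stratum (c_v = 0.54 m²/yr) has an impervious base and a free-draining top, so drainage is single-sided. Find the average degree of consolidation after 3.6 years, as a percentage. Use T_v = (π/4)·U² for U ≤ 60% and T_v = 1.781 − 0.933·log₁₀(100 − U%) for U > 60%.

Drainage path length: H_d = H = 3.5 m (single drainage).
T_v = c_v·t/H_d² = 0.54×3.6/3.5² = 0.15869.
T_v = 0.15869 corresponds to the U ≤ 60% branch:
U = √(4T_v/π) = 0.4495

U ≈ 45 %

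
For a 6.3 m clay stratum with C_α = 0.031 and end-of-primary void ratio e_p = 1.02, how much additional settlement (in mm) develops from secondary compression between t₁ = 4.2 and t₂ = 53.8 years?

S_s ≈ 107 mm

Secondary compression: S_s = C_α·H/(1+e_p)·log₁₀(t₂/t₁)
S_s = 0.031×6.3/(1+1.02)×log₁₀(53.8/4.2)
    = 0.09668 × 1.108 = 0.1071 m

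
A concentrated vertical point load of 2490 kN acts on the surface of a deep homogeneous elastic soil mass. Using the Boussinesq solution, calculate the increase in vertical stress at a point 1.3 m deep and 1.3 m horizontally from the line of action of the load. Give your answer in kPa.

Δσ_z ≈ 124 kPa

Boussinesq vertical stress below a point load on an elastic half-space:
Δσ_z = 3P/(2πz²) · [1 + (r/z)²]^(−5/2)
r/z = 1.3/1.3 = 1; [1+(r/z)²]^(−5/2) = 0.17678.
Δσ_z = 3×2490/(2π×1.3²) × 0.17678 = 703.48 × 0.17678 = 124.4 kPa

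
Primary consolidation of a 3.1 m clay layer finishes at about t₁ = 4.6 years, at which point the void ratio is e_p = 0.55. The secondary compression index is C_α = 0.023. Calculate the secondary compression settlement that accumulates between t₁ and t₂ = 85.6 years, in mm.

S_s ≈ 58.4 mm

Secondary compression: S_s = C_α·H/(1+e_p)·log₁₀(t₂/t₁)
S_s = 0.023×3.1/(1+0.55)×log₁₀(85.6/4.6)
    = 0.046 × 1.27 = 0.05841 m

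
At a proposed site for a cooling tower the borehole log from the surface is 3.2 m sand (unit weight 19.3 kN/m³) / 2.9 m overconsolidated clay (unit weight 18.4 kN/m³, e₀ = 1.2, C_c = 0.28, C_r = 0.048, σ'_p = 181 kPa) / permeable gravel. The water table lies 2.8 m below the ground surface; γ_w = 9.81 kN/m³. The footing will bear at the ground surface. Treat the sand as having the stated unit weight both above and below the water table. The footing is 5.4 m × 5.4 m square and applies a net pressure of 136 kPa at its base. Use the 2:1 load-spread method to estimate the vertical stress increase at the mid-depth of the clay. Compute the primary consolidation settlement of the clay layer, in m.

S_c ≈ 0.0122 m

Mid-depth of clay below the ground surface: z = 3.2 + 2.9/2 = 4.65 m.
Total vertical stress at mid-clay: σ_v = 19.3×3.2 + 18.4×1.45 = 88.44 kPa.
Pore pressure: u = 9.81×(4.65 − 2.8) = 18.149 kPa.
Initial effective stress: σ'_0 = σ_v − u = 88.44 − 18.149 = 70.291 kPa.
Stress increase at mid-clay by the 2:1 spreading method:
Δσ = qBL/((B+z)(L+z)) = 136×5.4×5.4/((5.4+4.65)(5.4+4.65)) = 39.264 kPa
Final effective stress: σ'_f = 70.291 + 39.264 = 109.56 kPa.
σ'_f = 109.56 ≤ σ'_p = 181 kPa, so the clay remains overconsolidated and only the recompression index applies:
S_c = C_r·H/(1+e₀)·log₁₀(σ'_f/σ'_0) = 0.048×2.9/2.2×log₁₀(109.56/70.291)
    = 0.063274 × 0.19275 = 0.0122 m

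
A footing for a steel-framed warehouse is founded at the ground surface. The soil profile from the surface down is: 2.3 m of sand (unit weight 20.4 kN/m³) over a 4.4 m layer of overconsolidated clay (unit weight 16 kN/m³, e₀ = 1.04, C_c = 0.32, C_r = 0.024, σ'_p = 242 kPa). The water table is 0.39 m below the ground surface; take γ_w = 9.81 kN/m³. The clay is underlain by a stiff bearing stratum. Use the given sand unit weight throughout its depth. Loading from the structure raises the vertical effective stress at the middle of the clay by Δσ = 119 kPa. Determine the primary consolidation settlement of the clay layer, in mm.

Mid-depth of clay below the ground surface: z = 2.3 + 4.4/2 = 4.5 m.
Total vertical stress at mid-clay: σ_v = 20.4×2.3 + 16×2.2 = 82.12 kPa.
Pore pressure: u = 9.81×(4.5 − 0.39) = 40.319 kPa.
Initial effective stress: σ'_0 = σ_v − u = 82.12 − 40.319 = 41.801 kPa.
Final effective stress: σ'_f = 41.801 + 119 = 160.8 kPa.
σ'_f = 160.8 ≤ σ'_p = 242 kPa, so the clay remains overconsolidated and only the recompression index applies:
S_c = C_r·H/(1+e₀)·log₁₀(σ'_f/σ'_0) = 0.024×4.4/2.04×log₁₀(160.8/41.801)
    = 0.051766 × 0.5851 = 0.03029 m

S_c ≈ 30.3 mm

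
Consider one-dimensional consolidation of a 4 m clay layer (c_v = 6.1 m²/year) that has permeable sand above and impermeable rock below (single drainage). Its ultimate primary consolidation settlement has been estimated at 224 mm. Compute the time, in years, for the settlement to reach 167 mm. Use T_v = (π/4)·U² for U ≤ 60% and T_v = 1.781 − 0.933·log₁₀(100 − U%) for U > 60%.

Drainage path length: H_d = H = 4 m (single drainage).
U = S(t)/S_ult = 167/224 = 0.7455.
U > 60%: T_v = 1.781 − 0.933·log₁₀(100 − 74.554) = 0.46955.
t = T_v·H_d²/c_v = 0.46955×4²/6.1 = 1.232 years.

t ≈ 1.23 years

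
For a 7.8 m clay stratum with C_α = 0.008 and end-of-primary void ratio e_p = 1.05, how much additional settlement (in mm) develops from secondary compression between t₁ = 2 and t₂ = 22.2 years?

Secondary compression: S_s = C_α·H/(1+e_p)·log₁₀(t₂/t₁)
S_s = 0.008×7.8/(1+1.05)×log₁₀(22.2/2)
    = 0.03044 × 1.045 = 0.03182 m

S_s ≈ 31.8 mm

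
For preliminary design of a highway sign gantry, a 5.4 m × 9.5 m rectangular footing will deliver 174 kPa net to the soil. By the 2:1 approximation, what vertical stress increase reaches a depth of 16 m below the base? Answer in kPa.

By the 2:1 method the load spreads at 1 horizontal : 2 vertical, so at depth z the loaded area has grown by z in each plan dimension:
Δσ = qBL/((B+z)(L+z)) = 174×5.4×9.5/((5.4+16)(9.5+16)) = 16.357 kPa

Δσ_z ≈ 16.4 kPa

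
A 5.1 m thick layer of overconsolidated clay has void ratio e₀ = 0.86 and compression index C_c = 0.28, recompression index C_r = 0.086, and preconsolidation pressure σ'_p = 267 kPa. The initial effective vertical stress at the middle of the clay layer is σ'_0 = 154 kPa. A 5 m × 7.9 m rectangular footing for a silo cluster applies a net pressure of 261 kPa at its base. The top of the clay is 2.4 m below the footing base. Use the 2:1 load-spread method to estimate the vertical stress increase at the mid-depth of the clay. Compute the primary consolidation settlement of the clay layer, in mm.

S_c ≈ 43.1 mm

Mid-depth of clay below the footing base: z = 2.4 + 5.1/2 = 4.95 m.
Stress increase at mid-clay by the 2:1 spreading method:
Δσ = qBL/((B+z)(L+z)) = 261×5×7.9/((5+4.95)(7.9+4.95)) = 80.633 kPa
Final effective stress: σ'_f = 154 + 80.633 = 234.63 kPa.
σ'_f = 234.63 ≤ σ'_p = 267 kPa, so the clay remains overconsolidated and only the recompression index applies:
S_c = C_r·H/(1+e₀)·log₁₀(σ'_f/σ'_0) = 0.086×5.1/1.86×log₁₀(234.63/154)
    = 0.2358 × 0.18286 = 0.04312 m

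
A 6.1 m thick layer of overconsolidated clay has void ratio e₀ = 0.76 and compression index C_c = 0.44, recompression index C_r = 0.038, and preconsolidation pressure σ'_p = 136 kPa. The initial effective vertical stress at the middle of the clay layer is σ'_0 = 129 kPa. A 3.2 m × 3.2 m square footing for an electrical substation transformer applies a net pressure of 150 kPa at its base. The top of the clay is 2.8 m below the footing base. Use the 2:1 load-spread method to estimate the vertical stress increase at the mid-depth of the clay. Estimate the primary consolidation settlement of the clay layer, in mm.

Mid-depth of clay below the footing base: z = 2.8 + 6.1/2 = 5.85 m.
Stress increase at mid-clay by the 2:1 spreading method:
Δσ = qBL/((B+z)(L+z)) = 150×3.2×3.2/((3.2+5.85)(3.2+5.85)) = 18.754 kPa
Final effective stress: σ'_f = 129 + 18.754 = 147.75 kPa.
σ'_f = 147.75 > σ'_p = 136 kPa, so the stress path crosses the preconsolidation pressure — recompression up to σ'_p, then virgin compression beyond:
S_c = H/(1+e₀)·[C_r·log₁₀(σ'_p/σ'_0) + C_c·log₁₀(σ'_f/σ'_p)]
    = 6.1/1.76 × [0.038×log₁₀(136/129) + 0.44×log₁₀(147.75/136)]
    = 3.4659 × [0.00087207 + 0.015835] = 0.05791 m

S_c ≈ 57.9 mm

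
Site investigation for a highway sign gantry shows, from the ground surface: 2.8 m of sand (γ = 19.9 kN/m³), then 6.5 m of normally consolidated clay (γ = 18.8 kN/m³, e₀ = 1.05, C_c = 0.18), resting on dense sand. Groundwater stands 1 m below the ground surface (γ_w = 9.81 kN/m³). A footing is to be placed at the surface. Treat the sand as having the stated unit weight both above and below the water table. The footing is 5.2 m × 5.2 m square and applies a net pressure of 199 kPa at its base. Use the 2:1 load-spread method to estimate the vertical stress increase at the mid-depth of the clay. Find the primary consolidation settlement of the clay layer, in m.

S_c ≈ 0.121 m

Mid-depth of clay below the ground surface: z = 2.8 + 6.5/2 = 6.05 m.
Total vertical stress at mid-clay: σ_v = 19.9×2.8 + 18.8×3.25 = 116.82 kPa.
Pore pressure: u = 9.81×(6.05 − 1) = 49.541 kPa.
Initial effective stress: σ'_0 = σ_v − u = 116.82 − 49.541 = 67.279 kPa.
Stress increase at mid-clay by the 2:1 spreading method:
Δσ = qBL/((B+z)(L+z)) = 199×5.2×5.2/((5.2+6.05)(5.2+6.05)) = 42.516 kPa
Final effective stress: σ'_f = σ'_0 + Δσ = 67.279 + 42.516 = 109.79 kPa.
Normally consolidated clay, so the full stress increment lies on the virgin compression line:
S_c = C_c·H/(1+e₀)·log₁₀(σ'_f/σ'_0) = 0.18×6.5/(1+1.05)×log₁₀(109.79/67.279)
    = 0.57073 × 0.21268 = 0.1214 m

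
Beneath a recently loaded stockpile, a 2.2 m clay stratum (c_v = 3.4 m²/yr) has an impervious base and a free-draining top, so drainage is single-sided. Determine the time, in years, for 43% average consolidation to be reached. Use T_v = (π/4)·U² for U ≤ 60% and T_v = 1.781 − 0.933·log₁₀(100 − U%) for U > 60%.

t ≈ 0.207 years

Drainage path length: H_d = H = 2.2 m (single drainage).
U ≤ 60%: T_v = (π/4)·U² = (π/4)×0.43² = 0.14522.
t = T_v·H_d²/c_v = 0.14522×2.2²/3.4 = 0.2067 years.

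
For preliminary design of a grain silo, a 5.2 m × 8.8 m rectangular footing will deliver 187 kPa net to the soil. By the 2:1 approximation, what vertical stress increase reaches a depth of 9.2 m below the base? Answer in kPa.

Δσ_z ≈ 33 kPa

By the 2:1 method the load spreads at 1 horizontal : 2 vertical, so at depth z the loaded area has grown by z in each plan dimension:
Δσ = qBL/((B+z)(L+z)) = 187×5.2×8.8/((5.2+9.2)(8.8+9.2)) = 33.014 kPa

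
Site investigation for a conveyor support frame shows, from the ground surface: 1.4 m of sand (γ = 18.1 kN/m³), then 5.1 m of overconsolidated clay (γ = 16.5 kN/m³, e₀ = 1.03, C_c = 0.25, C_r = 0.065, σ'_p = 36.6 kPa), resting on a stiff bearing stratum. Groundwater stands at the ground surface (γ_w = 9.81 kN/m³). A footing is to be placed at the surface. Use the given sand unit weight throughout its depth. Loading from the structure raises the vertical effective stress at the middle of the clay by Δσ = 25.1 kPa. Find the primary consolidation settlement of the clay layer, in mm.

S_c ≈ 122 mm

Mid-depth of clay below the ground surface: z = 1.4 + 5.1/2 = 3.95 m.
Total vertical stress at mid-clay: σ_v = 18.1×1.4 + 16.5×2.55 = 67.415 kPa.
Pore pressure: u = 9.81×(3.95 − 0) = 38.75 kPa.
Initial effective stress: σ'_0 = σ_v − u = 67.415 − 38.75 = 28.665 kPa.
Final effective stress: σ'_f = 28.665 + 25.1 = 53.765 kPa.
σ'_f = 53.765 > σ'_p = 36.6 kPa, so the stress path crosses the preconsolidation pressure — recompression up to σ'_p, then virgin compression beyond:
S_c = H/(1+e₀)·[C_r·log₁₀(σ'_p/σ'_0) + C_c·log₁₀(σ'_f/σ'_p)]
    = 5.1/2.03 × [0.065×log₁₀(36.6/28.665) + 0.25×log₁₀(53.765/36.6)]
    = 2.5123 × [0.0068984 + 0.041755] = 0.1222 m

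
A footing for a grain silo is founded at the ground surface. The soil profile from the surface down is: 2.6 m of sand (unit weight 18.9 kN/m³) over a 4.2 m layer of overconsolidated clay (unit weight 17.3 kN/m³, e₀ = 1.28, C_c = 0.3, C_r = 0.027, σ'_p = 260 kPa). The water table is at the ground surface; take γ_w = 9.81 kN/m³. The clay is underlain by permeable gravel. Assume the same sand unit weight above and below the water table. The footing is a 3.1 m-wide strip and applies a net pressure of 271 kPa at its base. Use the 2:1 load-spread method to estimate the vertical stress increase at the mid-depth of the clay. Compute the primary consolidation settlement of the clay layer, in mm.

Mid-depth of clay below the ground surface: z = 2.6 + 4.2/2 = 4.7 m.
Total vertical stress at mid-clay: σ_v = 18.9×2.6 + 17.3×2.1 = 85.47 kPa.
Pore pressure: u = 9.81×(4.7 − 0) = 46.107 kPa.
Initial effective stress: σ'_0 = σ_v − u = 85.47 − 46.107 = 39.363 kPa.
Stress increase at mid-clay by the 2:1 spreading method:
Δσ = qB/(B+z) = 271×3.1/(3.1+4.7) = 107.71 kPa
Final effective stress: σ'_f = 39.363 + 107.71 = 147.07 kPa.
σ'_f = 147.07 ≤ σ'_p = 260 kPa, so the clay remains overconsolidated and only the recompression index applies:
S_c = C_r·H/(1+e₀)·log₁₀(σ'_f/σ'_0) = 0.027×4.2/2.28×log₁₀(147.07/39.363)
    = 0.049737 × 0.57244 = 0.02847 m

S_c ≈ 28.5 mm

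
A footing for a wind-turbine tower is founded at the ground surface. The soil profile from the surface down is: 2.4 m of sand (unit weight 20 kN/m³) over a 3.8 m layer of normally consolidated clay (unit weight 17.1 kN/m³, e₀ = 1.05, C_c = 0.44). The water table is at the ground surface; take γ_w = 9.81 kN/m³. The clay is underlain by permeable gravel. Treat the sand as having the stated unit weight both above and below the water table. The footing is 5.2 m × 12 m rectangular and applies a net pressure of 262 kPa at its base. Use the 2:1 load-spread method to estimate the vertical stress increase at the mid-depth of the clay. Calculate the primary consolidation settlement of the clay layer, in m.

Mid-depth of clay below the ground surface: z = 2.4 + 3.8/2 = 4.3 m.
Total vertical stress at mid-clay: σ_v = 20×2.4 + 17.1×1.9 = 80.49 kPa.
Pore pressure: u = 9.81×(4.3 − 0) = 42.183 kPa.
Initial effective stress: σ'_0 = σ_v − u = 80.49 − 42.183 = 38.307 kPa.
Stress increase at mid-clay by the 2:1 spreading method:
Δσ = qBL/((B+z)(L+z)) = 262×5.2×12/((5.2+4.3)(12+4.3)) = 105.58 kPa
Final effective stress: σ'_f = σ'_0 + Δσ = 38.307 + 105.58 = 143.89 kPa.
Normally consolidated clay, so the full stress increment lies on the virgin compression line:
S_c = C_c·H/(1+e₀)·log₁₀(σ'_f/σ'_0) = 0.44×3.8/(1+1.05)×log₁₀(143.89/38.307)
    = 0.81561 × 0.57475 = 0.4688 m

S_c ≈ 0.469 m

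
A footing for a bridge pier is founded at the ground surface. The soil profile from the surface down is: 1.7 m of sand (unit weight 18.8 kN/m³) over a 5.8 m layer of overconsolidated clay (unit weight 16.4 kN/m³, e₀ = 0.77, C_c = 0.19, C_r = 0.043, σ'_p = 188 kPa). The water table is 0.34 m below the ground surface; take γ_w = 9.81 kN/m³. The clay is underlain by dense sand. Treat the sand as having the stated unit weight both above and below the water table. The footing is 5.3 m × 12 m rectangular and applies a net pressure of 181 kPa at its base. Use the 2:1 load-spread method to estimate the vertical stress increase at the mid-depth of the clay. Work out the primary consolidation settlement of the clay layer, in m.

S_c ≈ 0.0642 m

Mid-depth of clay below the ground surface: z = 1.7 + 5.8/2 = 4.6 m.
Total vertical stress at mid-clay: σ_v = 18.8×1.7 + 16.4×2.9 = 79.52 kPa.
Pore pressure: u = 9.81×(4.6 − 0.34) = 41.791 kPa.
Initial effective stress: σ'_0 = σ_v − u = 79.52 − 41.791 = 37.729 kPa.
Stress increase at mid-clay by the 2:1 spreading method:
Δσ = qBL/((B+z)(L+z)) = 181×5.3×12/((5.3+4.6)(12+4.6)) = 70.047 kPa
Final effective stress: σ'_f = 37.729 + 70.047 = 107.78 kPa.
σ'_f = 107.78 ≤ σ'_p = 188 kPa, so the clay remains overconsolidated and only the recompression index applies:
S_c = C_r·H/(1+e₀)·log₁₀(σ'_f/σ'_0) = 0.043×5.8/1.77×log₁₀(107.78/37.729)
    = 0.1409 × 0.45586 = 0.06423 m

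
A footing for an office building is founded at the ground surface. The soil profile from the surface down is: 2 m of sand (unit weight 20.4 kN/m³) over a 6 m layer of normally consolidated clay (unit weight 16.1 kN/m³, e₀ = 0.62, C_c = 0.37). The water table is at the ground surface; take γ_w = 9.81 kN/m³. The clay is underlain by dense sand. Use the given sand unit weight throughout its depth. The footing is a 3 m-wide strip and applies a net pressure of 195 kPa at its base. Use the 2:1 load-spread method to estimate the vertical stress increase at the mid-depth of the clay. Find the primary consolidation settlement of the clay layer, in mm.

Mid-depth of clay below the ground surface: z = 2 + 6/2 = 5 m.
Total vertical stress at mid-clay: σ_v = 20.4×2 + 16.1×3 = 89.1 kPa.
Pore pressure: u = 9.81×(5 − 0) = 49.05 kPa.
Initial effective stress: σ'_0 = σ_v − u = 89.1 − 49.05 = 40.05 kPa.
Stress increase at mid-clay by the 2:1 spreading method:
Δσ = qB/(B+z) = 195×3/(3+5) = 73.125 kPa
Final effective stress: σ'_f = σ'_0 + Δσ = 40.05 + 73.125 = 113.17 kPa.
Normally consolidated clay, so the full stress increment lies on the virgin compression line:
S_c = C_c·H/(1+e₀)·log₁₀(σ'_f/σ'_0) = 0.37×6/(1+0.62)×log₁₀(113.17/40.05)
    = 1.3704 × 0.45113 = 0.6182 m

S_c ≈ 618 mm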